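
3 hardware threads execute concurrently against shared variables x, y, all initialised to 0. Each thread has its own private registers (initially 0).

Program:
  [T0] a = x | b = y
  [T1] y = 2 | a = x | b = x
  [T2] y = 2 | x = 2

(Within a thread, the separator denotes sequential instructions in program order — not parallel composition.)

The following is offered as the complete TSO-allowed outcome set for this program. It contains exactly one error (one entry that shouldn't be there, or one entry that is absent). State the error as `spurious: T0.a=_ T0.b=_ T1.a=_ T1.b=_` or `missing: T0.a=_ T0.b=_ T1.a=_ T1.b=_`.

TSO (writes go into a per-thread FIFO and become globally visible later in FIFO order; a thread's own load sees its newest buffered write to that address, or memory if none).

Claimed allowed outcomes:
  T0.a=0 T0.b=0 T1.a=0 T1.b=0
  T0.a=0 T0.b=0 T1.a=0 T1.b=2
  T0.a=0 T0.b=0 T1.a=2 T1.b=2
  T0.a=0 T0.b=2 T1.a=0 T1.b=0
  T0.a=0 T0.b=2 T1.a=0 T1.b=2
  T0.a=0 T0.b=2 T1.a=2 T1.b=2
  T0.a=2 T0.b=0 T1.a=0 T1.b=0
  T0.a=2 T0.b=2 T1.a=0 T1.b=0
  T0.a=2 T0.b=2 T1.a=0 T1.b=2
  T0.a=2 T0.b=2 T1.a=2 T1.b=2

spurious: T0.a=2 T0.b=0 T1.a=0 T1.b=0

outcome vector order: (T0.a,T0.b,T1.a,T1.b)
[TSO] allowed = {0/0/0/0; 0/0/0/2; 0/0/2/2; 0/2/0/0; 0/2/0/2; 0/2/2/2; 2/2/0/0; 2/2/0/2; 2/2/2/2}
claimed∖TSO = {2/0/0/0}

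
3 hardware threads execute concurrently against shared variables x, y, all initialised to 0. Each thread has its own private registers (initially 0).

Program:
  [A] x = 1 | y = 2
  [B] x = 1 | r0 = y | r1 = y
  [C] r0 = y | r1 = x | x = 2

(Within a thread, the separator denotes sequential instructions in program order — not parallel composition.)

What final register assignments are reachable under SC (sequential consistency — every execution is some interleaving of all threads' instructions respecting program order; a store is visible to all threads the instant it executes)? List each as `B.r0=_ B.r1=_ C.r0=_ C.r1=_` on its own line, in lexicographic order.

outcome vector order: (B.r0,B.r1,C.r0,C.r1)
|SC outcomes| = 9

B.r0=0 B.r1=0 C.r0=0 C.r1=0
B.r0=0 B.r1=0 C.r0=0 C.r1=1
B.r0=0 B.r1=0 C.r0=2 C.r1=1
B.r0=0 B.r1=2 C.r0=0 C.r1=0
B.r0=0 B.r1=2 C.r0=0 C.r1=1
B.r0=0 B.r1=2 C.r0=2 C.r1=1
B.r0=2 B.r1=2 C.r0=0 C.r1=0
B.r0=2 B.r1=2 C.r0=0 C.r1=1
B.r0=2 B.r1=2 C.r0=2 C.r1=1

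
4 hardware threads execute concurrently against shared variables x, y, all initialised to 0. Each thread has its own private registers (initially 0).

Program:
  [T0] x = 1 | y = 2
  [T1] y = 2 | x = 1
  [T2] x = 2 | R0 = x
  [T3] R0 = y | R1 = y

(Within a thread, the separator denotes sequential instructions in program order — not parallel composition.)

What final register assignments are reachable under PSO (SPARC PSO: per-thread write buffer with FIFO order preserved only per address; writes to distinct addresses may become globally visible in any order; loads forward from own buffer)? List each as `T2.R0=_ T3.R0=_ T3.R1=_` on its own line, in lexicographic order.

outcome vector order: (T2.R0,T3.R0,T3.R1)
|PSO outcomes| = 6

T2.R0=1 T3.R0=0 T3.R1=0
T2.R0=1 T3.R0=0 T3.R1=2
T2.R0=1 T3.R0=2 T3.R1=2
T2.R0=2 T3.R0=0 T3.R1=0
T2.R0=2 T3.R0=0 T3.R1=2
T2.R0=2 T3.R0=2 T3.R1=2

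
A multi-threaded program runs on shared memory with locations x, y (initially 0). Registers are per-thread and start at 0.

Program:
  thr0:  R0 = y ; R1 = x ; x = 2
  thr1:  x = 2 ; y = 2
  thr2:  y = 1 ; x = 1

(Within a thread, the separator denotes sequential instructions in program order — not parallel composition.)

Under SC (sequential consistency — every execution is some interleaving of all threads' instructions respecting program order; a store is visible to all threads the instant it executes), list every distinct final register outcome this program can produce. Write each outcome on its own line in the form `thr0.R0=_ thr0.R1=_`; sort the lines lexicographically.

outcome vector order: (thr0.R0,thr0.R1)
|SC outcomes| = 8

thr0.R0=0 thr0.R1=0
thr0.R0=0 thr0.R1=1
thr0.R0=0 thr0.R1=2
thr0.R0=1 thr0.R1=0
thr0.R0=1 thr0.R1=1
thr0.R0=1 thr0.R1=2
thr0.R0=2 thr0.R1=1
thr0.R0=2 thr0.R1=2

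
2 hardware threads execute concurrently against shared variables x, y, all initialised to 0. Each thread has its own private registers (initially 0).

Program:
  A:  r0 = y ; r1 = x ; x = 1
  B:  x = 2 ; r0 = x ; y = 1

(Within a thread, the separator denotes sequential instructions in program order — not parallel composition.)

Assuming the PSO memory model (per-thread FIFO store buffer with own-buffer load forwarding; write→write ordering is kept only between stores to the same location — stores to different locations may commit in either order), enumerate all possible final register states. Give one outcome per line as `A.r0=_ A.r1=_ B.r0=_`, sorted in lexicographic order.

outcome vector order: (A.r0,A.r1,B.r0)
|PSO outcomes| = 6

A.r0=0 A.r1=0 B.r0=1
A.r0=0 A.r1=0 B.r0=2
A.r0=0 A.r1=2 B.r0=1
A.r0=0 A.r1=2 B.r0=2
A.r0=1 A.r1=0 B.r0=2
A.r0=1 A.r1=2 B.r0=2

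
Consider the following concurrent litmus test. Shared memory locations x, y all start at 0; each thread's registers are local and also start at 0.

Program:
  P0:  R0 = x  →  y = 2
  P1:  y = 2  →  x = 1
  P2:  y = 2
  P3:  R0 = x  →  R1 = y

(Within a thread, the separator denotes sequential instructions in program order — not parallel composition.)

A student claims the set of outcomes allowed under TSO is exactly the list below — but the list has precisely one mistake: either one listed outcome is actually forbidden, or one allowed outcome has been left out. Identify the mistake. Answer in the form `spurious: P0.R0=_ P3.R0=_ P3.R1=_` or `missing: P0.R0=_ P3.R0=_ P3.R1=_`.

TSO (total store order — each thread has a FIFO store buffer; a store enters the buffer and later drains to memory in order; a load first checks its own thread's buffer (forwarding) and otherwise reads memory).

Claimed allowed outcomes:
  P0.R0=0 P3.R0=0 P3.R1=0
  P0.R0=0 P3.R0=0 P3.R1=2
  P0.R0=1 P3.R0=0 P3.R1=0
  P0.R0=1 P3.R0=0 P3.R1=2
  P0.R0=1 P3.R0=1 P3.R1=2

outcome vector order: (P0.R0,P3.R0,P3.R1)
[TSO] allowed = {(0,0,0) (0,0,2) (0,1,2) (1,0,0) (1,0,2) (1,1,2)}
TSO∖claimed = {(0,1,2)}

missing: P0.R0=0 P3.R0=1 P3.R1=2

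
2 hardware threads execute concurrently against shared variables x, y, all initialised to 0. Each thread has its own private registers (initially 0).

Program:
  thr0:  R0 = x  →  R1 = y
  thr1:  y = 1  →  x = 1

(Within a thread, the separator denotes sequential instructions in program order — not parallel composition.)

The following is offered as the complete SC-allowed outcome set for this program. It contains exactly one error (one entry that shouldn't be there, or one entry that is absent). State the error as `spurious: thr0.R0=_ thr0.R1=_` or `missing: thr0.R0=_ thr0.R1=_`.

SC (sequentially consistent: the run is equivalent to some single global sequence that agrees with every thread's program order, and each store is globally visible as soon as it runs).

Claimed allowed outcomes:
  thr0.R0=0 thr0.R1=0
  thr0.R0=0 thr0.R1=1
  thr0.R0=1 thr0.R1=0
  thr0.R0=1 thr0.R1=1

outcome vector order: (thr0.R0,thr0.R1)
[SC] allowed = {(0,0), (0,1), (1,1)}
claimed∖SC = {(1,0)}

spurious: thr0.R0=1 thr0.R1=0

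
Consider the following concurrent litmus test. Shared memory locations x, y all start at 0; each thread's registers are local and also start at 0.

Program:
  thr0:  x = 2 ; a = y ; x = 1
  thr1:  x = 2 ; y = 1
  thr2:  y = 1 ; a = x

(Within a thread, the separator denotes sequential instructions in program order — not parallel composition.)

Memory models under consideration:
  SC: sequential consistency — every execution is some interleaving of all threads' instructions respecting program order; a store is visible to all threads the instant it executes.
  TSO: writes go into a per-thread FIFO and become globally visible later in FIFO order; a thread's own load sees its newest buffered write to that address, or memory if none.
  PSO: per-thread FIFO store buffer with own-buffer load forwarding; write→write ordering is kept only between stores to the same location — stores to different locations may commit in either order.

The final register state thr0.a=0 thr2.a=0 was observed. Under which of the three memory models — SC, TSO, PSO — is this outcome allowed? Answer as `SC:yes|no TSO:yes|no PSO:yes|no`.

SC:no TSO:yes PSO:yes

outcome vector order: (thr0.a,thr2.a)
[SC] allowed = {0/1, 0/2, 1/0, 1/1, 1/2}
[TSO] allowed = {0/0, 0/1, 0/2, 1/0, 1/1, 1/2}
[PSO] allowed = {0/0, 0/1, 0/2, 1/0, 1/1, 1/2}
target 0/0 ∈ {TSO,PSO}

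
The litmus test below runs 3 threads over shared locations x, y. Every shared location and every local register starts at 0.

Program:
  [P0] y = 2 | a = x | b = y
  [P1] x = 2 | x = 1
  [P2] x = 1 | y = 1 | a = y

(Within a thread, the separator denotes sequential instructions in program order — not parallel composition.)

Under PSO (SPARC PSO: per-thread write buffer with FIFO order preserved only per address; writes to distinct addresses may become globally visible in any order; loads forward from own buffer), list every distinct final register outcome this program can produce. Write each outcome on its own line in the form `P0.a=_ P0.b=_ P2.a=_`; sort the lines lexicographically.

P0.a=0 P0.b=1 P2.a=1
P0.a=0 P0.b=2 P2.a=1
P0.a=0 P0.b=2 P2.a=2
P0.a=1 P0.b=1 P2.a=1
P0.a=1 P0.b=2 P2.a=1
P0.a=1 P0.b=2 P2.a=2
P0.a=2 P0.b=1 P2.a=1
P0.a=2 P0.b=2 P2.a=1
P0.a=2 P0.b=2 P2.a=2

outcome vector order: (P0.a,P0.b,P2.a)
|PSO outcomes| = 9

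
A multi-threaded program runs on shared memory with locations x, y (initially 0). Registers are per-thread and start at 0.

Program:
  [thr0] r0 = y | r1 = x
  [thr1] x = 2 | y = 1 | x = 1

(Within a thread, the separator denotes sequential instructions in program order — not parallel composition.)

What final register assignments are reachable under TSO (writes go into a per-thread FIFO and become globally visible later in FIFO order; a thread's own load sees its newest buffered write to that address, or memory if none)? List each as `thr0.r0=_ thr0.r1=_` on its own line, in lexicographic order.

outcome vector order: (thr0.r0,thr0.r1)
|TSO outcomes| = 5

thr0.r0=0 thr0.r1=0
thr0.r0=0 thr0.r1=1
thr0.r0=0 thr0.r1=2
thr0.r0=1 thr0.r1=1
thr0.r0=1 thr0.r1=2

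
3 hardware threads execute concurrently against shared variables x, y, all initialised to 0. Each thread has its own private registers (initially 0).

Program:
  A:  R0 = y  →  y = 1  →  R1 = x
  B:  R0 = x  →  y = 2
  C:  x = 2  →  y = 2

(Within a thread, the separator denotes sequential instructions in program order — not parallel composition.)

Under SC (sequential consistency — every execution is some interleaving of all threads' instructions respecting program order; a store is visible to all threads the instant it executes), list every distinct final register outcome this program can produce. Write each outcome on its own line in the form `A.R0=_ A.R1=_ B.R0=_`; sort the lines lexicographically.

outcome vector order: (A.R0,A.R1,B.R0)
|SC outcomes| = 7

A.R0=0 A.R1=0 B.R0=0
A.R0=0 A.R1=0 B.R0=2
A.R0=0 A.R1=2 B.R0=0
A.R0=0 A.R1=2 B.R0=2
A.R0=2 A.R1=0 B.R0=0
A.R0=2 A.R1=2 B.R0=0
A.R0=2 A.R1=2 B.R0=2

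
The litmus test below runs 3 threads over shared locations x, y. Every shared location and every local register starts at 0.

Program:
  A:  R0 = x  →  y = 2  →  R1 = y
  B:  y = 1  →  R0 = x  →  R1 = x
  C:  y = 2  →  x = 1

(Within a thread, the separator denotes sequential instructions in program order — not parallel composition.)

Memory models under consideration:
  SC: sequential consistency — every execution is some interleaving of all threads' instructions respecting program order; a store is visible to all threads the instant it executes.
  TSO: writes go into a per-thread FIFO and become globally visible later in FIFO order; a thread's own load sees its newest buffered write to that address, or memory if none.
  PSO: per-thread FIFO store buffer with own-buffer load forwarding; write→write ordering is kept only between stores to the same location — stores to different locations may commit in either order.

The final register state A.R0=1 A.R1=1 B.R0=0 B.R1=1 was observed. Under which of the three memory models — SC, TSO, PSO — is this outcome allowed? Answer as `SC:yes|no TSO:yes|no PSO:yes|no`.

outcome vector order: (A.R0,A.R1,B.R0,B.R1)
SC (10): (0,1,0,0); (0,1,0,1); (0,1,1,1); (0,2,0,0); (0,2,0,1); (0,2,1,1); (1,1,1,1); (1,2,0,0); (1,2,0,1); (1,2,1,1)
TSO (12): (0,1,0,0); (0,1,0,1); (0,1,1,1); (0,2,0,0); (0,2,0,1); (0,2,1,1); (1,1,0,0); (1,1,0,1); (1,1,1,1); (1,2,0,0); (1,2,0,1); (1,2,1,1)
PSO (12): (0,1,0,0); (0,1,0,1); (0,1,1,1); (0,2,0,0); (0,2,0,1); (0,2,1,1); (1,1,0,0); (1,1,0,1); (1,1,1,1); (1,2,0,0); (1,2,0,1); (1,2,1,1)
target (1,1,0,1) ∈ {TSO,PSO}

SC:no TSO:yes PSO:yes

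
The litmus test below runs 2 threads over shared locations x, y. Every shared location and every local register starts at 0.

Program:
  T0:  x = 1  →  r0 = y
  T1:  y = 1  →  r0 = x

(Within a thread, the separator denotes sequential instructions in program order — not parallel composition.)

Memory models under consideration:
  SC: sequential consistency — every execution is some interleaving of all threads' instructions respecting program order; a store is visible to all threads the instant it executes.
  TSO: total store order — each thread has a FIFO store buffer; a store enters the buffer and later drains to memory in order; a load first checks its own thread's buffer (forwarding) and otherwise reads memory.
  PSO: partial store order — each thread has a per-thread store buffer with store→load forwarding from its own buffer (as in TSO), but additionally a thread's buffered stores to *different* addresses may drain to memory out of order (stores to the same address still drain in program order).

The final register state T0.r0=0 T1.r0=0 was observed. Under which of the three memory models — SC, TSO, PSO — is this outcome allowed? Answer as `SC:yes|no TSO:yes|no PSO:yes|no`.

SC:no TSO:yes PSO:yes

outcome vector order: (T0.r0,T1.r0)
under SC → (0,1), (1,0), (1,1)
under TSO → (0,0), (0,1), (1,0), (1,1)
under PSO → (0,0), (0,1), (1,0), (1,1)
target (0,0) ∈ {TSO,PSO}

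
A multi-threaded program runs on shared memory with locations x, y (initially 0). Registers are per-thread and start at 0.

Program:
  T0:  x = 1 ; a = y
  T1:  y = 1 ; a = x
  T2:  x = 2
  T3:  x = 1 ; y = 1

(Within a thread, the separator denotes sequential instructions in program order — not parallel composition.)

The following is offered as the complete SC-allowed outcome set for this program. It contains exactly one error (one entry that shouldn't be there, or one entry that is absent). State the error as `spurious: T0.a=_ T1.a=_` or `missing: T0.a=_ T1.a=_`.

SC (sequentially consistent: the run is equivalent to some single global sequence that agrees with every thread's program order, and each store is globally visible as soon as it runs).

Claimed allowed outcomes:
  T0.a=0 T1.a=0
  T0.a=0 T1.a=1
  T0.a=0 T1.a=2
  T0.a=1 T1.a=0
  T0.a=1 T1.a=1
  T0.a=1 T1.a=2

spurious: T0.a=0 T1.a=0

outcome vector order: (T0.a,T1.a)
SC (5): 01 02 10 11 12
claimed∖SC = {00}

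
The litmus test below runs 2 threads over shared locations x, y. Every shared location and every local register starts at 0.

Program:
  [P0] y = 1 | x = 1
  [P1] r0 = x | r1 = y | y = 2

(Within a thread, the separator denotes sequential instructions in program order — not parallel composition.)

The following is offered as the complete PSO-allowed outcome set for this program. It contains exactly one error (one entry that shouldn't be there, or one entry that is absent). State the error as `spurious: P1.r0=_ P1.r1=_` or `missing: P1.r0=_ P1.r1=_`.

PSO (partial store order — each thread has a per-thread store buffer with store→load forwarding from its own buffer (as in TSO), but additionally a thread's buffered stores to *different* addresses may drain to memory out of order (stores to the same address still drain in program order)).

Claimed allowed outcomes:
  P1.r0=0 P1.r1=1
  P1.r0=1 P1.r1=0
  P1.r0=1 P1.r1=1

outcome vector order: (P1.r0,P1.r1)
PSO (4): 00, 01, 10, 11
PSO∖claimed = {00}

missing: P1.r0=0 P1.r1=0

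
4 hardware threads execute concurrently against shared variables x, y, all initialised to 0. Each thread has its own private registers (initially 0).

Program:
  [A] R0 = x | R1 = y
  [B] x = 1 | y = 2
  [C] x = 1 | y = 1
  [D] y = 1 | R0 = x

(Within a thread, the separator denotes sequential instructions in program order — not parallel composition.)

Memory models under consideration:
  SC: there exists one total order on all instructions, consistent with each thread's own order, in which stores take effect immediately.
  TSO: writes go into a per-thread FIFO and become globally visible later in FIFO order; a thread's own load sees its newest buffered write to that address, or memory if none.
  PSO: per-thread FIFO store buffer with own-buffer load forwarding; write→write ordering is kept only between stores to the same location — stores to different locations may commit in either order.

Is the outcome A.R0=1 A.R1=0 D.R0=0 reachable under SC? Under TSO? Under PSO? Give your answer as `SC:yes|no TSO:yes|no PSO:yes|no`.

SC:no TSO:yes PSO:yes

outcome vector order: (A.R0,A.R1,D.R0)
SC: 11 outcomes — {(0,0,0); (0,0,1); (0,1,0); (0,1,1); (0,2,0); (0,2,1); (1,0,1); (1,1,0); (1,1,1); (1,2,0); (1,2,1)}
TSO: 12 outcomes — {(0,0,0); (0,0,1); (0,1,0); (0,1,1); (0,2,0); (0,2,1); (1,0,0); (1,0,1); (1,1,0); (1,1,1); (1,2,0); (1,2,1)}
PSO: 12 outcomes — {(0,0,0); (0,0,1); (0,1,0); (0,1,1); (0,2,0); (0,2,1); (1,0,0); (1,0,1); (1,1,0); (1,1,1); (1,2,0); (1,2,1)}
target (1,0,0) ∈ {TSO,PSO}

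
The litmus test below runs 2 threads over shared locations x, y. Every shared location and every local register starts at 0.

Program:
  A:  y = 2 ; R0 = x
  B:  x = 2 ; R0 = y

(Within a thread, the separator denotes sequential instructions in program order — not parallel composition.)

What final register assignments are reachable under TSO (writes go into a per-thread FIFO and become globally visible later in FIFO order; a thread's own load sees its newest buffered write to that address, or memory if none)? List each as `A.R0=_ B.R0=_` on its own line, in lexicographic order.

outcome vector order: (A.R0,B.R0)
|TSO outcomes| = 4

A.R0=0 B.R0=0
A.R0=0 B.R0=2
A.R0=2 B.R0=0
A.R0=2 B.R0=2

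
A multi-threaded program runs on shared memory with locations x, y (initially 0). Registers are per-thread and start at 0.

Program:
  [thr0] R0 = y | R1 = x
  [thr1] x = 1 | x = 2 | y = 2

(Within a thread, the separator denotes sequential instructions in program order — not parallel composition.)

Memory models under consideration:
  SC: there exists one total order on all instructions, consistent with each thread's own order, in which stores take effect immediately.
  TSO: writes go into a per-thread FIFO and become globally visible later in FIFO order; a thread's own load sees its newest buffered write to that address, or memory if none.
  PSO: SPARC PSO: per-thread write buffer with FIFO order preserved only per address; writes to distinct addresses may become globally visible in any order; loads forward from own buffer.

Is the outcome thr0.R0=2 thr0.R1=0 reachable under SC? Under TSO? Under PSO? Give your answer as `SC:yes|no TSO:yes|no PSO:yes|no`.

SC:no TSO:no PSO:yes

outcome vector order: (thr0.R0,thr0.R1)
[SC] allowed = {0/0 0/1 0/2 2/2}
[TSO] allowed = {0/0 0/1 0/2 2/2}
[PSO] allowed = {0/0 0/1 0/2 2/0 2/1 2/2}
target 2/0 ∈ {PSO}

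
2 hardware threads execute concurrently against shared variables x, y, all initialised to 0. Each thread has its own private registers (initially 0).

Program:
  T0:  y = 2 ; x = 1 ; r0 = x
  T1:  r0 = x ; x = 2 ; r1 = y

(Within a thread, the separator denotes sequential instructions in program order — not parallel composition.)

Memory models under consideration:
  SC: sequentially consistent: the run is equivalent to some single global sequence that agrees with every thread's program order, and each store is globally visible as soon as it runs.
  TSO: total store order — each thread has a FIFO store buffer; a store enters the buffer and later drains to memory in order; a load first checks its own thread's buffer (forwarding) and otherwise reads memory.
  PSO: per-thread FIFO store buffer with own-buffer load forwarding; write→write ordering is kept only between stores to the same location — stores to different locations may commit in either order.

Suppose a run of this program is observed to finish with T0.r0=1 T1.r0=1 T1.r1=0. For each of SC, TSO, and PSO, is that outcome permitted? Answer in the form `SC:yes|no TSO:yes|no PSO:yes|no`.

outcome vector order: (T0.r0,T1.r0,T1.r1)
[SC] allowed = {(1,0,0), (1,0,2), (1,1,2), (2,0,2), (2,1,2)}
[TSO] allowed = {(1,0,0), (1,0,2), (1,1,2), (2,0,0), (2,0,2), (2,1,2)}
[PSO] allowed = {(1,0,0), (1,0,2), (1,1,0), (1,1,2), (2,0,0), (2,0,2), (2,1,0), (2,1,2)}
target (1,1,0) ∈ {PSO}

SC:no TSO:no PSO:yes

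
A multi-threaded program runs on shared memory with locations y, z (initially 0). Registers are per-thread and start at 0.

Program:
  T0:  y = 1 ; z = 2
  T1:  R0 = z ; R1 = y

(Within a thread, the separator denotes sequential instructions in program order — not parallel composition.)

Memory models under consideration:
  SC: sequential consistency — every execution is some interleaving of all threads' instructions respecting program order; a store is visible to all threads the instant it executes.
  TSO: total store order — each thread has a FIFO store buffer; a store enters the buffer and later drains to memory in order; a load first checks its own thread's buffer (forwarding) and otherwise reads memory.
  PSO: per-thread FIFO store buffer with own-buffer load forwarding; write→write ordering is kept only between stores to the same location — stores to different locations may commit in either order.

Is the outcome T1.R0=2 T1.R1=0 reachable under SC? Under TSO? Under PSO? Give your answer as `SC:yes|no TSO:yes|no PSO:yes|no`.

outcome vector order: (T1.R0,T1.R1)
under SC → 00, 01, 21
under TSO → 00, 01, 21
under PSO → 00, 01, 20, 21
target 20 ∈ {PSO}

SC:no TSO:no PSO:yes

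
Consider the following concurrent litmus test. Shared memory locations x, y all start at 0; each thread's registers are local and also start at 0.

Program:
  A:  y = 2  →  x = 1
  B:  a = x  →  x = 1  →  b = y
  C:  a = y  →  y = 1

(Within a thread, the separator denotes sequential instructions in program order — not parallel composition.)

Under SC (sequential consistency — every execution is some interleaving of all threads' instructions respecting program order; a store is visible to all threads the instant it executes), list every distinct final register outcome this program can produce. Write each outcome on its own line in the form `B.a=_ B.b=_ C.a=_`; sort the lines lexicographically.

outcome vector order: (B.a,B.b,C.a)
|SC outcomes| = 10

B.a=0 B.b=0 C.a=0
B.a=0 B.b=0 C.a=2
B.a=0 B.b=1 C.a=0
B.a=0 B.b=1 C.a=2
B.a=0 B.b=2 C.a=0
B.a=0 B.b=2 C.a=2
B.a=1 B.b=1 C.a=0
B.a=1 B.b=1 C.a=2
B.a=1 B.b=2 C.a=0
B.a=1 B.b=2 C.a=2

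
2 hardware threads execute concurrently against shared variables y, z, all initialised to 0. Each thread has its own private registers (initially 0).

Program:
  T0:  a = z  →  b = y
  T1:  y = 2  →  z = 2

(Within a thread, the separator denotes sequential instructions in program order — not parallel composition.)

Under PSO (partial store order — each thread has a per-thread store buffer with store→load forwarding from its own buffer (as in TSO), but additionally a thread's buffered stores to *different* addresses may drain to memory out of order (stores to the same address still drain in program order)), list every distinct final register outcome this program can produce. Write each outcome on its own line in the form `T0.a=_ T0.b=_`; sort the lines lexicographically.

T0.a=0 T0.b=0
T0.a=0 T0.b=2
T0.a=2 T0.b=0
T0.a=2 T0.b=2

outcome vector order: (T0.a,T0.b)
|PSO outcomes| = 4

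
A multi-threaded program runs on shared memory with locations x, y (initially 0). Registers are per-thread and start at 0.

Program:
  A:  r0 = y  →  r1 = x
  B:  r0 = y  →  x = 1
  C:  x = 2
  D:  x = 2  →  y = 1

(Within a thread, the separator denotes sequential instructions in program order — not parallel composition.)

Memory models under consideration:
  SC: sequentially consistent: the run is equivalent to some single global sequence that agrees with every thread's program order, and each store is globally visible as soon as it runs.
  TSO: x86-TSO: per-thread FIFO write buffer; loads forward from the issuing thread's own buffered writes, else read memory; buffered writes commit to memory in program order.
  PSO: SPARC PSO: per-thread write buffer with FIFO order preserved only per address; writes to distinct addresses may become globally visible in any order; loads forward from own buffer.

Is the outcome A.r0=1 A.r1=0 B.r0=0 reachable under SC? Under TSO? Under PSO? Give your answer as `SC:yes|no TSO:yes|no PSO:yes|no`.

outcome vector order: (A.r0,A.r1,B.r0)
SC: 10 outcomes — {<0 0 0>, <0 0 1>, <0 1 0>, <0 1 1>, <0 2 0>, <0 2 1>, <1 1 0>, <1 1 1>, <1 2 0>, <1 2 1>}
TSO: 10 outcomes — {<0 0 0>, <0 0 1>, <0 1 0>, <0 1 1>, <0 2 0>, <0 2 1>, <1 1 0>, <1 1 1>, <1 2 0>, <1 2 1>}
PSO: 12 outcomes — {<0 0 0>, <0 0 1>, <0 1 0>, <0 1 1>, <0 2 0>, <0 2 1>, <1 0 0>, <1 0 1>, <1 1 0>, <1 1 1>, <1 2 0>, <1 2 1>}
target <1 0 0> ∈ {PSO}

SC:no TSO:no PSO:yes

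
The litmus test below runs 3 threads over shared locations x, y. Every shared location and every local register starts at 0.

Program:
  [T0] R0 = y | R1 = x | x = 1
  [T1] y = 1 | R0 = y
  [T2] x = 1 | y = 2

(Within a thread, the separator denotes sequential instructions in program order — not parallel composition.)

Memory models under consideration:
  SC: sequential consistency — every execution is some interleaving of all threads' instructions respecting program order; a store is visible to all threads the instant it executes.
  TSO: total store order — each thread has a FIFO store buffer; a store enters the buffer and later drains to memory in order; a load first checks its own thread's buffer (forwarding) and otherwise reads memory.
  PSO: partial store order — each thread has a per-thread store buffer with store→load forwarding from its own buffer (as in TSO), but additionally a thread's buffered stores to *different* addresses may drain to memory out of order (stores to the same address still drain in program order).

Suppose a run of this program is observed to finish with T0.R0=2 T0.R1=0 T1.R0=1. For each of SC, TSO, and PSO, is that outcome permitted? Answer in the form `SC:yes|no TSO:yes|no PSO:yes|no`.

SC:no TSO:no PSO:yes

outcome vector order: (T0.R0,T0.R1,T1.R0)
SC: 10 outcomes — {0/0/1 0/0/2 0/1/1 0/1/2 1/0/1 1/0/2 1/1/1 1/1/2 2/1/1 2/1/2}
TSO: 10 outcomes — {0/0/1 0/0/2 0/1/1 0/1/2 1/0/1 1/0/2 1/1/1 1/1/2 2/1/1 2/1/2}
PSO: 12 outcomes — {0/0/1 0/0/2 0/1/1 0/1/2 1/0/1 1/0/2 1/1/1 1/1/2 2/0/1 2/0/2 2/1/1 2/1/2}
target 2/0/1 ∈ {PSO}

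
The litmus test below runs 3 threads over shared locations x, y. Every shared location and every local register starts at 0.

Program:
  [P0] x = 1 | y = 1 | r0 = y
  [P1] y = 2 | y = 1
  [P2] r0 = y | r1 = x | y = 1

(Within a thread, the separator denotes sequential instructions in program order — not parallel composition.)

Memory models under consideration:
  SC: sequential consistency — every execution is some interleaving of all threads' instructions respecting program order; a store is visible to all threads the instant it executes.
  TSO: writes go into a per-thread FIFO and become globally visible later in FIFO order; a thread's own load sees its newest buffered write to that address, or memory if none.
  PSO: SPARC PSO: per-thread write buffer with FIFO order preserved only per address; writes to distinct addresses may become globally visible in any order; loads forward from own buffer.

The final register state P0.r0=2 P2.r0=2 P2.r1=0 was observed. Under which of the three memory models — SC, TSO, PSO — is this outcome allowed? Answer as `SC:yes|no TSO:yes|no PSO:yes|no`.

outcome vector order: (P0.r0,P2.r0,P2.r1)
SC: 10 outcomes — {1/0/0, 1/0/1, 1/1/0, 1/1/1, 1/2/0, 1/2/1, 2/0/0, 2/0/1, 2/1/1, 2/2/1}
TSO: 10 outcomes — {1/0/0, 1/0/1, 1/1/0, 1/1/1, 1/2/0, 1/2/1, 2/0/0, 2/0/1, 2/1/1, 2/2/1}
PSO: 12 outcomes — {1/0/0, 1/0/1, 1/1/0, 1/1/1, 1/2/0, 1/2/1, 2/0/0, 2/0/1, 2/1/0, 2/1/1, 2/2/0, 2/2/1}
target 2/2/0 ∈ {PSO}

SC:no TSO:no PSO:yes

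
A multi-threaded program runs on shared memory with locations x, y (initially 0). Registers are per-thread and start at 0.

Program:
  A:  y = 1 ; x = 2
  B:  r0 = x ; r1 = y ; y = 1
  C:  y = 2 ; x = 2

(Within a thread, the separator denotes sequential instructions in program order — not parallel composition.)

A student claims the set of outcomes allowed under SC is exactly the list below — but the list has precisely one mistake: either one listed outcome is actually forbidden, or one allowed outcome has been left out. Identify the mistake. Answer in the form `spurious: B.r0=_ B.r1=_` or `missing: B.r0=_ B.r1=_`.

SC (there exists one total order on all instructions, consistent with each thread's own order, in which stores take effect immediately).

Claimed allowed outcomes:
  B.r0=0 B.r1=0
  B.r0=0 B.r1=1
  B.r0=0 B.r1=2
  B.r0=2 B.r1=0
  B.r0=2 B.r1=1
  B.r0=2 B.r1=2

spurious: B.r0=2 B.r1=0

outcome vector order: (B.r0,B.r1)
under SC → 0/0 0/1 0/2 2/1 2/2
claimed∖SC = {2/0}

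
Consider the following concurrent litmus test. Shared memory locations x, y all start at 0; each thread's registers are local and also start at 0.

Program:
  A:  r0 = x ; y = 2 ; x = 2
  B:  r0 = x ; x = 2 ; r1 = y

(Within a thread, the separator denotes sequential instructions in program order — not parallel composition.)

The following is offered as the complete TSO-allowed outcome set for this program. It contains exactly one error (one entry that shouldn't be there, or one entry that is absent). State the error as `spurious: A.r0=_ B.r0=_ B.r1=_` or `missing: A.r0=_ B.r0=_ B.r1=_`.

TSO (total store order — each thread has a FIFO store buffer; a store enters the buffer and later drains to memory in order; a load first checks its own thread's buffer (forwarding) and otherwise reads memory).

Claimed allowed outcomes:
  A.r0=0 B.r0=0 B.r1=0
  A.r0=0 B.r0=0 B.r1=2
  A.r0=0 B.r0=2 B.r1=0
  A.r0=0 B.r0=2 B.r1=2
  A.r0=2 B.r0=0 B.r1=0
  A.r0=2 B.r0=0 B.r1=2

spurious: A.r0=0 B.r0=2 B.r1=0

outcome vector order: (A.r0,B.r0,B.r1)
TSO (5): <0 0 0>, <0 0 2>, <0 2 2>, <2 0 0>, <2 0 2>
claimed∖TSO = {<0 2 0>}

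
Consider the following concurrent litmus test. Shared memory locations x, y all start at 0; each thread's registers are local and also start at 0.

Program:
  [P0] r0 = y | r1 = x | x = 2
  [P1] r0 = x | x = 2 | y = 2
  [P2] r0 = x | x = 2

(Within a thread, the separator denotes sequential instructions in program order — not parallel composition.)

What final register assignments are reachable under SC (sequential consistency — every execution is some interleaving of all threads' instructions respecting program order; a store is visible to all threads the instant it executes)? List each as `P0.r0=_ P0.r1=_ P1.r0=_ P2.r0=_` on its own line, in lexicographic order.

outcome vector order: (P0.r0,P0.r1,P1.r0,P2.r0)
|SC outcomes| = 10

P0.r0=0 P0.r1=0 P1.r0=0 P2.r0=0
P0.r0=0 P0.r1=0 P1.r0=0 P2.r0=2
P0.r0=0 P0.r1=0 P1.r0=2 P2.r0=0
P0.r0=0 P0.r1=0 P1.r0=2 P2.r0=2
P0.r0=0 P0.r1=2 P1.r0=0 P2.r0=0
P0.r0=0 P0.r1=2 P1.r0=0 P2.r0=2
P0.r0=0 P0.r1=2 P1.r0=2 P2.r0=0
P0.r0=2 P0.r1=2 P1.r0=0 P2.r0=0
P0.r0=2 P0.r1=2 P1.r0=0 P2.r0=2
P0.r0=2 P0.r1=2 P1.r0=2 P2.r0=0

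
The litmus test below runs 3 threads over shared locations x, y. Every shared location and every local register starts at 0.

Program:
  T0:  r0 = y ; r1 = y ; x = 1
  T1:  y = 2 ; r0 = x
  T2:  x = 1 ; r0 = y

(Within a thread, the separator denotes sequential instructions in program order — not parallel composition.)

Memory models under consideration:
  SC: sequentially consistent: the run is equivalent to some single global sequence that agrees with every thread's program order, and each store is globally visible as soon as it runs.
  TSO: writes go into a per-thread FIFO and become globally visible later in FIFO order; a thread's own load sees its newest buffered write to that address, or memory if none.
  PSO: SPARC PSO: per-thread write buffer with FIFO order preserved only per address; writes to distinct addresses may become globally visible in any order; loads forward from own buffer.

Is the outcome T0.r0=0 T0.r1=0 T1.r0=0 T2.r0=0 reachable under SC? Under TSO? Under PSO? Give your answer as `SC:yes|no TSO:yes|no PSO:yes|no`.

SC:no TSO:yes PSO:yes

outcome vector order: (T0.r0,T0.r1,T1.r0,T2.r0)
under SC → (0,0,0,2); (0,0,1,0); (0,0,1,2); (0,2,0,2); (0,2,1,0); (0,2,1,2); (2,2,0,2); (2,2,1,0); (2,2,1,2)
under TSO → (0,0,0,0); (0,0,0,2); (0,0,1,0); (0,0,1,2); (0,2,0,0); (0,2,0,2); (0,2,1,0); (0,2,1,2); (2,2,0,0); (2,2,0,2); (2,2,1,0); (2,2,1,2)
under PSO → (0,0,0,0); (0,0,0,2); (0,0,1,0); (0,0,1,2); (0,2,0,0); (0,2,0,2); (0,2,1,0); (0,2,1,2); (2,2,0,0); (2,2,0,2); (2,2,1,0); (2,2,1,2)
target (0,0,0,0) ∈ {TSO,PSO}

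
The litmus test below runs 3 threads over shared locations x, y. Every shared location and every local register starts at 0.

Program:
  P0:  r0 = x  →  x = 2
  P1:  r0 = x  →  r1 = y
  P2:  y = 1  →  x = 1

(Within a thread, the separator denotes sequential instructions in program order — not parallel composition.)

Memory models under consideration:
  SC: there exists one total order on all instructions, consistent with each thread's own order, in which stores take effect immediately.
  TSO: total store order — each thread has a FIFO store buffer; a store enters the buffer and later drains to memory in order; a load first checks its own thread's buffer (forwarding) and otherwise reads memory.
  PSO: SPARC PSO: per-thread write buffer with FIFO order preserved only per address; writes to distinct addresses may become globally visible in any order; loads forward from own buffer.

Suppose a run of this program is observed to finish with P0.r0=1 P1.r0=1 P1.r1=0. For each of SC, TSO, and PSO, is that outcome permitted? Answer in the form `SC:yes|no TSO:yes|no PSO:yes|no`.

SC:no TSO:no PSO:yes

outcome vector order: (P0.r0,P1.r0,P1.r1)
SC (9): 0/0/0, 0/0/1, 0/1/1, 0/2/0, 0/2/1, 1/0/0, 1/0/1, 1/1/1, 1/2/1
TSO (9): 0/0/0, 0/0/1, 0/1/1, 0/2/0, 0/2/1, 1/0/0, 1/0/1, 1/1/1, 1/2/1
PSO (12): 0/0/0, 0/0/1, 0/1/0, 0/1/1, 0/2/0, 0/2/1, 1/0/0, 1/0/1, 1/1/0, 1/1/1, 1/2/0, 1/2/1
target 1/1/0 ∈ {PSO}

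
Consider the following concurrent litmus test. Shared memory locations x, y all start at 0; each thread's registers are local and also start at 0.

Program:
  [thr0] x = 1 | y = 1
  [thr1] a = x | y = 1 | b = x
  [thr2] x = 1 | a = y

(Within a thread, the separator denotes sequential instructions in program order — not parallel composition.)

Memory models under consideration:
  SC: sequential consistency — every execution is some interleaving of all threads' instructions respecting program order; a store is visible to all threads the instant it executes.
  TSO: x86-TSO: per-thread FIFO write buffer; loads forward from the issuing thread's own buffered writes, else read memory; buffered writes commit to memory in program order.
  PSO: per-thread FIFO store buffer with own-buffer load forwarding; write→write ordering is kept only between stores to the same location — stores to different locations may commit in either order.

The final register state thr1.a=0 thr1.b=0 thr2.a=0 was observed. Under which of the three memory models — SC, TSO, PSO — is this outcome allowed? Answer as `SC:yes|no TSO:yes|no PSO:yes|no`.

SC:no TSO:yes PSO:yes

outcome vector order: (thr1.a,thr1.b,thr2.a)
[SC] allowed = {001 010 011 110 111}
[TSO] allowed = {000 001 010 011 110 111}
[PSO] allowed = {000 001 010 011 110 111}
target 000 ∈ {TSO,PSO}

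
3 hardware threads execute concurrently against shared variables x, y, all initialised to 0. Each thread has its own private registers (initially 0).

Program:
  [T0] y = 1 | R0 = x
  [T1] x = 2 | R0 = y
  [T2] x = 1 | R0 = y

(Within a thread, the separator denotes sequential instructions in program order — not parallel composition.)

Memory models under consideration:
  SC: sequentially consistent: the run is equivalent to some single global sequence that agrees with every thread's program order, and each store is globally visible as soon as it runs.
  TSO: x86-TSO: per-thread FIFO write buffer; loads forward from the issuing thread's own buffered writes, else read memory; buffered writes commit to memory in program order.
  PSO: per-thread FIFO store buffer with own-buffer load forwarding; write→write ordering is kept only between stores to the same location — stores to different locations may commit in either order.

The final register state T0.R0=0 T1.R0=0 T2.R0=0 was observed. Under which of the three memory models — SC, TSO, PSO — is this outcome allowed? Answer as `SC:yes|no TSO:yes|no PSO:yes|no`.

outcome vector order: (T0.R0,T1.R0,T2.R0)
SC: 9 outcomes — {<0 1 1>, <1 0 0>, <1 0 1>, <1 1 0>, <1 1 1>, <2 0 0>, <2 0 1>, <2 1 0>, <2 1 1>}
TSO: 12 outcomes — {<0 0 0>, <0 0 1>, <0 1 0>, <0 1 1>, <1 0 0>, <1 0 1>, <1 1 0>, <1 1 1>, <2 0 0>, <2 0 1>, <2 1 0>, <2 1 1>}
PSO: 12 outcomes — {<0 0 0>, <0 0 1>, <0 1 0>, <0 1 1>, <1 0 0>, <1 0 1>, <1 1 0>, <1 1 1>, <2 0 0>, <2 0 1>, <2 1 0>, <2 1 1>}
target <0 0 0> ∈ {TSO,PSO}

SC:no TSO:yes PSO:yes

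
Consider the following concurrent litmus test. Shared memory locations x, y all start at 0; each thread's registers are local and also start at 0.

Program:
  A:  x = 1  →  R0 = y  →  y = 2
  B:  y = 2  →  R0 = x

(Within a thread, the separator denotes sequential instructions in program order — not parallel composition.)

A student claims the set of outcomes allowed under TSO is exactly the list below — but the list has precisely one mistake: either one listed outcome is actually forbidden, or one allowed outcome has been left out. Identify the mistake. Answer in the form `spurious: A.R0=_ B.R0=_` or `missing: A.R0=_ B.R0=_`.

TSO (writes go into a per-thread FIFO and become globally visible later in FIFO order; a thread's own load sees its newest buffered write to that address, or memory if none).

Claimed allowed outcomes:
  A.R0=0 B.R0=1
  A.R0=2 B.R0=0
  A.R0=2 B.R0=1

outcome vector order: (A.R0,B.R0)
[TSO] allowed = {(0,0), (0,1), (2,0), (2,1)}
TSO∖claimed = {(0,0)}

missing: A.R0=0 B.R0=0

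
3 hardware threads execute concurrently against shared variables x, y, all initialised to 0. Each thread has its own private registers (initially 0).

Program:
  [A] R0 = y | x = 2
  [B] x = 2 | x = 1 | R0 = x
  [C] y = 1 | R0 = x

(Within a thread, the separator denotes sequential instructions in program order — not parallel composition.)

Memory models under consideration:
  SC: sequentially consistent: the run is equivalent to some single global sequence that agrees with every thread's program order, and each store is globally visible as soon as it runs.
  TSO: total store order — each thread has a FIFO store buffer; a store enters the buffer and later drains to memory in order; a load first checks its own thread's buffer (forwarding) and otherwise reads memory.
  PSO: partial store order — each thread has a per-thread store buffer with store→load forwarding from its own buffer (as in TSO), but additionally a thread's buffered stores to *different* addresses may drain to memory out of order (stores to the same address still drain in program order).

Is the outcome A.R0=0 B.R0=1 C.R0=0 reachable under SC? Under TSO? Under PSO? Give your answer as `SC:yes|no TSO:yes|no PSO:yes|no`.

SC:yes TSO:yes PSO:yes

outcome vector order: (A.R0,B.R0,C.R0)
[SC] allowed = {<0 1 0> <0 1 1> <0 1 2> <0 2 0> <0 2 1> <0 2 2> <1 1 0> <1 1 1> <1 1 2> <1 2 0> <1 2 1> <1 2 2>}
[TSO] allowed = {<0 1 0> <0 1 1> <0 1 2> <0 2 0> <0 2 1> <0 2 2> <1 1 0> <1 1 1> <1 1 2> <1 2 0> <1 2 1> <1 2 2>}
[PSO] allowed = {<0 1 0> <0 1 1> <0 1 2> <0 2 0> <0 2 1> <0 2 2> <1 1 0> <1 1 1> <1 1 2> <1 2 0> <1 2 1> <1 2 2>}
target <0 1 0> ∈ {SC,TSO,PSO}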